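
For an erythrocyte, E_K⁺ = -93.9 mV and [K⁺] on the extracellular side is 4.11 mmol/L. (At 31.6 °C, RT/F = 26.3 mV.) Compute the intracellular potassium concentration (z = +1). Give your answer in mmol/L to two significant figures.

Nernst: E = (26.3/1) · ln([out]/[in]), so ln([out]/[in]) = -93.9 × 1 / 26.3 = -3.5703.
[out]/[in] = e^(-3.5703) = 0.02815.
[in] = 4.11 / 0.02815 = 146 mmol/L.

150 mmol/L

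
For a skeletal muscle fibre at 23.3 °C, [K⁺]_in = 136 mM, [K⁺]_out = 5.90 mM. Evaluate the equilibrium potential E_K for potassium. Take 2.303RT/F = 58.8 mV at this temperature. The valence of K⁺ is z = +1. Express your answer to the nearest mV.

E = (58.8/z) · log₁₀([K⁺]_out/[K⁺]_in) with z = +1.
= (58.8/1) · log₁₀(5.90/136) = 58.80 · log₁₀(0.04338)
= 58.80 · (-1.3627) = -80.13 mV

-80 mV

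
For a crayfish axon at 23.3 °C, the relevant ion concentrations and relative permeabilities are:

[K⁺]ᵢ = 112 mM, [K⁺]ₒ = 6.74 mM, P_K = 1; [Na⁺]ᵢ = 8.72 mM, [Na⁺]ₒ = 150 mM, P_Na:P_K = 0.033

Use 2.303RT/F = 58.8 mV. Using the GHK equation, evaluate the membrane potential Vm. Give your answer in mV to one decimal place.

-57.8 mV

Vm = 58.8 · log₁₀[(Σ P·[cation]ₒ + Σ P·[anion]ᵢ) / (Σ P·[cation]ᵢ + Σ P·[anion]ₒ)]
Numerator = 1×6.74 + 0.033×150 = 11.69
Denominator = 1×112 + 0.033×8.72 = 112.3
Vm = 58.8 · log₁₀(0.10411) = 58.8 × (-0.9825) = -57.77 mV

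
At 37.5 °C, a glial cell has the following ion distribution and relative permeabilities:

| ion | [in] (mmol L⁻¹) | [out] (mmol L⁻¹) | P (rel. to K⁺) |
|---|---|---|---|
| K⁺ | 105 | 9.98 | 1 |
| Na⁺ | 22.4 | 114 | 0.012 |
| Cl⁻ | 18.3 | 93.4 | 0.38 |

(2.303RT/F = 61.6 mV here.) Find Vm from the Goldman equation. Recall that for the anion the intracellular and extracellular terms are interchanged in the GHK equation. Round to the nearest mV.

Vm = 61.6 · log₁₀[(Σ P·[cation]ₒ + Σ P·[anion]ᵢ) / (Σ P·[cation]ᵢ + Σ P·[anion]ₒ)]
Numerator = 1×9.98 + 0.012×114 + 0.38×18.3 = 18.3
Denominator = 1×105 + 0.012×22.4 + 0.38×93.4 = 140.8
Vm = 61.6 · log₁₀(0.13002) = 61.6 × (-0.8860) = -54.58 mV

-55 mV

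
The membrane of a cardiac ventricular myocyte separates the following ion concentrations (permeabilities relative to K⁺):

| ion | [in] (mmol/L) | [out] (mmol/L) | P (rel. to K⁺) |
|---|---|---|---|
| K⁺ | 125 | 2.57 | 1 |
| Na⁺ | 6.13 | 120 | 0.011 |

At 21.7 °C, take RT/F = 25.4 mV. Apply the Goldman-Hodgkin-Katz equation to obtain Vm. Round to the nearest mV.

-88 mV

Vm = 25.4 · ln[(Σ P·[cation]ₒ + Σ P·[anion]ᵢ) / (Σ P·[cation]ᵢ + Σ P·[anion]ₒ)]
Numerator = 1×2.57 + 0.011×120 = 3.89
Denominator = 1×125 + 0.011×6.13 = 125.1
Vm = 25.4 · ln(0.031103) = 25.4 × (-3.4704) = -88.15 mV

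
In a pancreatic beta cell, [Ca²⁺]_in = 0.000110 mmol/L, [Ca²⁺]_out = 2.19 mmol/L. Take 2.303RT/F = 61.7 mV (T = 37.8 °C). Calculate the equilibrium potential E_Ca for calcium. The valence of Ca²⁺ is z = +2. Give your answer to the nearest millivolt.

133 mV

E = (61.7/z) · log₁₀([Ca²⁺]_out/[Ca²⁺]_in) with z = +2.
= (61.7/2) · log₁₀(2.19/0.000110) = 30.85 · log₁₀(1.991e+04)
= 30.85 · (4.2991) = 132.63 mV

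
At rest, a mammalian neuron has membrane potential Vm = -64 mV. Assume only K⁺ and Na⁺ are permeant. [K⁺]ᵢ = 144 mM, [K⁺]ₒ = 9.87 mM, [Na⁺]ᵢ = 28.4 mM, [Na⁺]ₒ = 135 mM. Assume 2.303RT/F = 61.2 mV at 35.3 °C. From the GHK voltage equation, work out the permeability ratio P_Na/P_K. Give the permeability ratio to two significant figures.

Let α = P_Na/P_K. GHK: Vm = 61.2·log₁₀[(Kₒ + α·Naₒ)/(Kᵢ + α·Naᵢ)].
10^(Vm/61.2) = 10^(-64.0/61.2) = 0.090001
So 0.090001·(Kᵢ + α·Naᵢ) = Kₒ + α·Naₒ → α = (0.090001·144.0 − 9.87) / (135.0 − 0.090001·28.4)
α = (12.96 − 9.87) / (135.0 − 2.556) = 3.09/132.4 = 0.02333

0.023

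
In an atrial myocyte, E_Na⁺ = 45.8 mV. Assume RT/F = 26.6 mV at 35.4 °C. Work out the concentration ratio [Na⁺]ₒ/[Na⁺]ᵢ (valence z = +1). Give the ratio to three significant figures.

ln([out]/[in]) = E·z/(26.6) = 45.8 × 1 / 26.6 = 1.7218
[out]/[in] = e^(1.7218) = 5.595

5.59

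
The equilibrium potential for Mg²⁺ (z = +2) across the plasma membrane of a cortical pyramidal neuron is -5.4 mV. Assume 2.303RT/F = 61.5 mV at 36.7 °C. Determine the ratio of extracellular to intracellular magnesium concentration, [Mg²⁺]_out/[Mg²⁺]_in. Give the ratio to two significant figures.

log₁₀([out]/[in]) = E·z/(61.5) = -5.4 × 2 / 61.5 = -0.1756
[out]/[in] = 10^(-0.1756) = 0.6674

0.67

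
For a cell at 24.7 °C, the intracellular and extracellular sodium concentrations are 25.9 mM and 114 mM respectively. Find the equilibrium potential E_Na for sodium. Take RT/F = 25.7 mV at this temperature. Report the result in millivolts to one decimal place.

38.1 mV

E = (25.7/z) · ln([Na⁺]_out/[Na⁺]_in) with z = +1.
= (25.7/1) · ln(114/25.9) = 25.70 · ln(4.402)
= 25.70 · (1.4820) = 38.09 mV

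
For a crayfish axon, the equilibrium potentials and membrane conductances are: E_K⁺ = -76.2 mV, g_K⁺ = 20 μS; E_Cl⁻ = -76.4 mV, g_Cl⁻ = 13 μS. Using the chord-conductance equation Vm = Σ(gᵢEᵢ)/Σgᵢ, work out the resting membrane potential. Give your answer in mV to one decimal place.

Σ gᵢEᵢ = 20·(-76.2) + 13·(-76.4) = -2517.20
Σ gᵢ = 20 + 13 = 33
Vm = -2517.20 / 33 = -76.28 mV

-76.3 mV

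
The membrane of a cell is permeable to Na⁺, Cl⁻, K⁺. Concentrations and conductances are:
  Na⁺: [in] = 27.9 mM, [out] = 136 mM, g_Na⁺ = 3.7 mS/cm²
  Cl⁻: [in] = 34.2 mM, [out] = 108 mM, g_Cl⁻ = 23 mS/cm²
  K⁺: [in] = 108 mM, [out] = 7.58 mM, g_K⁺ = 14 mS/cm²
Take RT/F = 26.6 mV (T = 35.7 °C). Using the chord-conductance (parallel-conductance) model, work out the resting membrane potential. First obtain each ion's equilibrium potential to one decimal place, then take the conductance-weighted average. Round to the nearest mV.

-38 mV

E_Na⁺ = (26.6/1)·ln(136/27.9) = 42.1 mV
E_Cl⁻ = (26.6/-1)·ln(108/34.2) = -30.6 mV
E_K⁺ = (26.6/1)·ln(7.58/108) = -70.7 mV
Vm = (Σ gᵢEᵢ)/(Σ gᵢ) = (3.7·42.1 + 23·-30.6 + 14·-70.7) / (3.7 + 23 + 14)
= -1537.83 / 40.7 = -37.78 mV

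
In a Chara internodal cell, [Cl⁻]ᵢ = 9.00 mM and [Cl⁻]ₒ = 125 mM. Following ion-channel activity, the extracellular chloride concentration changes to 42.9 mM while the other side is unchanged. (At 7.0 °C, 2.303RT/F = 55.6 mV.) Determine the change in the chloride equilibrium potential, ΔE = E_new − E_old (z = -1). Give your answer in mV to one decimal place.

25.8 mV

E_old = (55.6/-1)·log₁₀(125/9.00) = -63.53 mV
E_new = (55.6/-1)·log₁₀(42.9/9.00) = -37.71 mV
ΔE = -37.71 − (-63.53) = 25.82 mV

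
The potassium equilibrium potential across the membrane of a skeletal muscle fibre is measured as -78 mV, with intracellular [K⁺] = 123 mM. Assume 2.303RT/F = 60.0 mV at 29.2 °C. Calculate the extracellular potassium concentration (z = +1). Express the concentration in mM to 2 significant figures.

6.2 mM

Nernst: E = (60.0/1) · log₁₀([out]/[in]), so log₁₀([out]/[in]) = -78.0 × 1 / 60.0 = -1.3000.
[out]/[in] = 10^(-1.3000) = 0.05012.
[out] = 0.05012 × 123 = 6.165 mM.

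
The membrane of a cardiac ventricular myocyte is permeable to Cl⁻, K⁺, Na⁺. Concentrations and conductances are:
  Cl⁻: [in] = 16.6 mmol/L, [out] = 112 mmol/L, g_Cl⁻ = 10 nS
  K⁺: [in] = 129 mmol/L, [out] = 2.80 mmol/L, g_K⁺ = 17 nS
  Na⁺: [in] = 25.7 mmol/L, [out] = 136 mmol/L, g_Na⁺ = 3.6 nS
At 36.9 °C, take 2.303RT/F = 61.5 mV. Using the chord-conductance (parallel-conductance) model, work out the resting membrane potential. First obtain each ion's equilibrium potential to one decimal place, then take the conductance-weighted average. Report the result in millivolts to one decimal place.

E_Cl⁻ = (61.5/-1)·log₁₀(112/16.6) = -51.0 mV
E_K⁺ = (61.5/1)·log₁₀(2.80/129) = -102.3 mV
E_Na⁺ = (61.5/1)·log₁₀(136/25.7) = 44.5 mV
Vm = (Σ gᵢEᵢ)/(Σ gᵢ) = (10·-51.0 + 17·-102.3 + 3.6·44.5) / (10 + 17 + 3.6)
= -2088.90 / 30.6 = -68.26 mV

-68.3 mV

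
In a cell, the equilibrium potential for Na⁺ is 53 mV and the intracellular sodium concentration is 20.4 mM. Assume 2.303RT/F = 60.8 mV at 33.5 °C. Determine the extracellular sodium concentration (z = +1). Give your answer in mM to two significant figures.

Nernst: E = (60.8/1) · log₁₀([out]/[in]), so log₁₀([out]/[in]) = 53.0 × 1 / 60.8 = 0.8717.
[out]/[in] = 10^(0.8717) = 7.442.
[out] = 7.442 × 20.4 = 151.8 mM.

150 mM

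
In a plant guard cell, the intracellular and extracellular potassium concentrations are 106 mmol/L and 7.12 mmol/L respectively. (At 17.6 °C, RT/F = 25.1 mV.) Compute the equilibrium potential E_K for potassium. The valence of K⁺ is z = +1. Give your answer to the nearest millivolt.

E = (25.1/z) · ln([K⁺]_out/[K⁺]_in) with z = +1.
= (25.1/1) · ln(7.12/106) = 25.10 · ln(0.06717)
= 25.10 · (-2.7005) = -67.78 mV

-68 mV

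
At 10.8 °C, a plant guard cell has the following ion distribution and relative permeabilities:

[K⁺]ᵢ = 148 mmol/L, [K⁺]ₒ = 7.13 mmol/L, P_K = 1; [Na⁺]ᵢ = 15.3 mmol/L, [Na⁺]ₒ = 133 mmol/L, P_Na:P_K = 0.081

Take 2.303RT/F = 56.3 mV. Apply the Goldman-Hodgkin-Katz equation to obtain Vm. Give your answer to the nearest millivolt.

Vm = 56.3 · log₁₀[(Σ P·[cation]ₒ + Σ P·[anion]ᵢ) / (Σ P·[cation]ᵢ + Σ P·[anion]ₒ)]
Numerator = 1×7.13 + 0.081×133 = 17.9
Denominator = 1×148 + 0.081×15.3 = 149.2
Vm = 56.3 · log₁₀(0.11996) = 56.3 × (-0.9210) = -51.85 mV

-52 mV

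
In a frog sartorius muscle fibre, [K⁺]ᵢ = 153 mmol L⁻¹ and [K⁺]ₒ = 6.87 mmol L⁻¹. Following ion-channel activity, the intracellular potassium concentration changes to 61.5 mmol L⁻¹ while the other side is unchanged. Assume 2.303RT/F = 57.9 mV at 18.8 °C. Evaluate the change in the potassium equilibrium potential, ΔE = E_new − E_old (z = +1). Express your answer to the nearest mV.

23 mV

E_old = (57.9/1)·log₁₀(6.87/153) = -78.03 mV
E_new = (57.9/1)·log₁₀(6.87/61.5) = -55.12 mV
ΔE = -55.12 − (-78.03) = 22.92 mV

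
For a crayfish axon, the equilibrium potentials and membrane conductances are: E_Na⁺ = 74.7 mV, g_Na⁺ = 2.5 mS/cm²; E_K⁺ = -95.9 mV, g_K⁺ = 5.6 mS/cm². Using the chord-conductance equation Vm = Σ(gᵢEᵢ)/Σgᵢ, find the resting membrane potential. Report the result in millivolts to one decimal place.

-43.2 mV

Σ gᵢEᵢ = 2.5·(74.7) + 5.6·(-95.9) = -350.29
Σ gᵢ = 2.5 + 5.6 = 8.1
Vm = -350.29 / 8.1 = -43.25 mV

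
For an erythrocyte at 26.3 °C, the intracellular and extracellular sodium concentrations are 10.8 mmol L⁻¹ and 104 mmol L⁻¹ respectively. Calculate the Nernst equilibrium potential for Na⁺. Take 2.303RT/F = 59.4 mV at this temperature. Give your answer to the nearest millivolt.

E = (59.4/z) · log₁₀([Na⁺]_out/[Na⁺]_in) with z = +1.
= (59.4/1) · log₁₀(104/10.8) = 59.40 · log₁₀(9.63)
= 59.40 · (0.9836) = 58.43 mV

58 mV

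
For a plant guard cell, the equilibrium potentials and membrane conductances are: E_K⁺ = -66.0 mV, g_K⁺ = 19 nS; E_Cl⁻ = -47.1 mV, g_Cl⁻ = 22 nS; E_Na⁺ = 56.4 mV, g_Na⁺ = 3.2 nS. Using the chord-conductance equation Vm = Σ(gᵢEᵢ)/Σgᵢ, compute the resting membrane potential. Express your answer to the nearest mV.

-48 mV

Σ gᵢEᵢ = 19·(-66.0) + 22·(-47.1) + 3.2·(56.4) = -2109.72
Σ gᵢ = 19 + 22 + 3.2 = 44.2
Vm = -2109.72 / 44.2 = -47.73 mV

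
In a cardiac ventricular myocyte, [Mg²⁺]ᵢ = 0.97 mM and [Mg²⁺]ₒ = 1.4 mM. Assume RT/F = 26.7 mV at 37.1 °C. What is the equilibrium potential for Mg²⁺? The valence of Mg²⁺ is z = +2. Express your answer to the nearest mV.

5 mV

E = (26.7/z) · ln([Mg²⁺]_out/[Mg²⁺]_in) with z = +2.
= (26.7/2) · ln(1.4/0.97) = 13.35 · ln(1.443)
= 13.35 · (0.3669) = 4.90 mV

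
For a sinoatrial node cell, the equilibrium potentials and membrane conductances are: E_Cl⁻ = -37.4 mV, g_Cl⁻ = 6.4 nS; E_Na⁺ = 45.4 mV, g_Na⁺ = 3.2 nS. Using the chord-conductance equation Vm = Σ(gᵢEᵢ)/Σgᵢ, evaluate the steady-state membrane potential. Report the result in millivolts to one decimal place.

-9.8 mV

Σ gᵢEᵢ = 6.4·(-37.4) + 3.2·(45.4) = -94.08
Σ gᵢ = 6.4 + 3.2 = 9.6
Vm = -94.08 / 9.6 = -9.80 mV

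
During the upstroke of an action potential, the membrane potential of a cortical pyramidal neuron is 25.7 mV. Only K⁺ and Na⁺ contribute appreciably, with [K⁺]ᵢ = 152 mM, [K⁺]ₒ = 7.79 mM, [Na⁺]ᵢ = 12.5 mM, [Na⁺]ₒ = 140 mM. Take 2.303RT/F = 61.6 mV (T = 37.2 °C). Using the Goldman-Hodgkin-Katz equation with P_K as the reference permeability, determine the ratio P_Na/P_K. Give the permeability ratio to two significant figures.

3.6

Let α = P_Na/P_K. GHK: Vm = 61.6·log₁₀[(Kₒ + α·Naₒ)/(Kᵢ + α·Naᵢ)].
10^(Vm/61.6) = 10^(25.7/61.6) = 2.6134
So 2.6134·(Kᵢ + α·Naᵢ) = Kₒ + α·Naₒ → α = (2.6134·152.0 − 7.79) / (140.0 − 2.6134·12.5)
α = (397.2 − 7.79) / (140.0 − 32.67) = 389.4/107.3 = 3.628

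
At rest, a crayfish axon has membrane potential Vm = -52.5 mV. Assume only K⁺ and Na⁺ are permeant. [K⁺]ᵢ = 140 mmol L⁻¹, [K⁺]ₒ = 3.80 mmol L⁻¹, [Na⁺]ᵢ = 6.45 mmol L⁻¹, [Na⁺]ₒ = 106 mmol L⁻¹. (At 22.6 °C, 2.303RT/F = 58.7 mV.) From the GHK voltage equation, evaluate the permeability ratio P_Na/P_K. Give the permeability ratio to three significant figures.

0.134

Let α = P_Na/P_K. GHK: Vm = 58.7·log₁₀[(Kₒ + α·Naₒ)/(Kᵢ + α·Naᵢ)].
10^(Vm/58.7) = 10^(-52.5/58.7) = 0.12753
So 0.12753·(Kᵢ + α·Naᵢ) = Kₒ + α·Naₒ → α = (0.12753·140.0 − 3.8) / (106.0 − 0.12753·6.45)
α = (17.85 − 3.8) / (106.0 − 0.8226) = 14.05/105.2 = 0.1336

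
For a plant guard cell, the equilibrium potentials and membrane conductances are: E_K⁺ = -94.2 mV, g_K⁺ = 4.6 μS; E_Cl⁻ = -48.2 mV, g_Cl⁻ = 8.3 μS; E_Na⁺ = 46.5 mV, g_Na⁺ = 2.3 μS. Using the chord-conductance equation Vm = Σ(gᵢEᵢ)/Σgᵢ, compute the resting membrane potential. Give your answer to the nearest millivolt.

Σ gᵢEᵢ = 4.6·(-94.2) + 8.3·(-48.2) + 2.3·(46.5) = -726.43
Σ gᵢ = 4.6 + 8.3 + 2.3 = 15.2
Vm = -726.43 / 15.2 = -47.79 mV

-48 mV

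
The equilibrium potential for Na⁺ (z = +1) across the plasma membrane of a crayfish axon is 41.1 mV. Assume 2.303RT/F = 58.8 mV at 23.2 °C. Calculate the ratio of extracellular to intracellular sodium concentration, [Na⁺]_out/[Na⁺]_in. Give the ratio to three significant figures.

log₁₀([out]/[in]) = E·z/(58.8) = 41.1 × 1 / 58.8 = 0.6990
[out]/[in] = 10^(0.6990) = 5

5.00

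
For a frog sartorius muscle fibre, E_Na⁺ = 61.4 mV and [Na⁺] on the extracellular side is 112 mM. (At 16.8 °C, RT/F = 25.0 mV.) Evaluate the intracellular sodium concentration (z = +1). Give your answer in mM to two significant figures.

9.6 mM

Nernst: E = (25.0/1) · ln([out]/[in]), so ln([out]/[in]) = 61.4 × 1 / 25.0 = 2.4560.
[out]/[in] = e^(2.4560) = 11.66.
[in] = 112 / 11.66 = 9.607 mM.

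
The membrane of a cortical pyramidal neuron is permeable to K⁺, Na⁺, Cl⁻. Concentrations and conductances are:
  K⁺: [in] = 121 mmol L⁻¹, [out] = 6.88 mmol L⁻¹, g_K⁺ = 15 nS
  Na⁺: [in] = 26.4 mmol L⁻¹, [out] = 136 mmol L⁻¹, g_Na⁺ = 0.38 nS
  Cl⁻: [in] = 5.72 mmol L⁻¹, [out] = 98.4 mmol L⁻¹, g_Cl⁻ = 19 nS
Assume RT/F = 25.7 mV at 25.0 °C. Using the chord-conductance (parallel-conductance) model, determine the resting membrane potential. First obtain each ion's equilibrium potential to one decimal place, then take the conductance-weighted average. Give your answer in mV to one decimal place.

E_K⁺ = (25.7/1)·ln(6.88/121) = -73.7 mV
E_Na⁺ = (25.7/1)·ln(136/26.4) = 42.1 mV
E_Cl⁻ = (25.7/-1)·ln(98.4/5.72) = -73.1 mV
Vm = (Σ gᵢEᵢ)/(Σ gᵢ) = (15·-73.7 + 0.38·42.1 + 19·-73.1) / (15 + 0.38 + 19)
= -2478.40 / 34.38 = -72.09 mV

-72.1 mV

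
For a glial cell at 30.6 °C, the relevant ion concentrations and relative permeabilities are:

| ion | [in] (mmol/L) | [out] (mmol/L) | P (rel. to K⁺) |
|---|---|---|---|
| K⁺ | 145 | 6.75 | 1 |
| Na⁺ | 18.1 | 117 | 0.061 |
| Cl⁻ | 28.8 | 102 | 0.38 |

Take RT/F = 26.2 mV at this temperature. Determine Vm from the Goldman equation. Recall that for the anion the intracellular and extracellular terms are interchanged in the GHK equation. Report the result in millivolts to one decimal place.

Vm = 26.2 · ln[(Σ P·[cation]ₒ + Σ P·[anion]ᵢ) / (Σ P·[cation]ᵢ + Σ P·[anion]ₒ)]
Numerator = 1×6.75 + 0.061×117 + 0.38×28.8 = 24.83
Denominator = 1×145 + 0.061×18.1 + 0.38×102 = 184.9
Vm = 26.2 · ln(0.13432) = 26.2 × (-2.0075) = -52.60 mV

-52.6 mV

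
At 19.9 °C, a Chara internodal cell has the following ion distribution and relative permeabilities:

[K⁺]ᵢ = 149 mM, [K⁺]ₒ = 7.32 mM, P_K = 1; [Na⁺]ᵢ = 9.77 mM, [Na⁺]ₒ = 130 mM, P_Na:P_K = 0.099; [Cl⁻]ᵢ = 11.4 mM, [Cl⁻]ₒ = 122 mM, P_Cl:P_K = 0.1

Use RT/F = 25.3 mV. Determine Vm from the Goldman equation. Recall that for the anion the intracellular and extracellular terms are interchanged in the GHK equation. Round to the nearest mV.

-51 mV

Vm = 25.3 · ln[(Σ P·[cation]ₒ + Σ P·[anion]ᵢ) / (Σ P·[cation]ᵢ + Σ P·[anion]ₒ)]
Numerator = 1×7.32 + 0.099×130 + 0.1×11.4 = 21.33
Denominator = 1×149 + 0.099×9.77 + 0.1×122 = 162.2
Vm = 25.3 · ln(0.13153) = 25.3 × (-2.0285) = -51.32 mV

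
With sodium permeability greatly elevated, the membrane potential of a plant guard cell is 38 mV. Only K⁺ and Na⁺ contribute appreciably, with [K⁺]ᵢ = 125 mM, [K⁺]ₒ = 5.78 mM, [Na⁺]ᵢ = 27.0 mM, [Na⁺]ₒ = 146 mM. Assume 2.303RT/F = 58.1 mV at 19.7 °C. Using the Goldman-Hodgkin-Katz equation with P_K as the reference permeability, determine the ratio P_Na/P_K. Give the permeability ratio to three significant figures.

23.0

Let α = P_Na/P_K. GHK: Vm = 58.1·log₁₀[(Kₒ + α·Naₒ)/(Kᵢ + α·Naᵢ)].
10^(Vm/58.1) = 10^(38.0/58.1) = 4.5086
So 4.5086·(Kᵢ + α·Naᵢ) = Kₒ + α·Naₒ → α = (4.5086·125.0 − 5.78) / (146.0 − 4.5086·27.0)
α = (563.6 − 5.78) / (146.0 − 121.7) = 557.8/24.27 = 22.99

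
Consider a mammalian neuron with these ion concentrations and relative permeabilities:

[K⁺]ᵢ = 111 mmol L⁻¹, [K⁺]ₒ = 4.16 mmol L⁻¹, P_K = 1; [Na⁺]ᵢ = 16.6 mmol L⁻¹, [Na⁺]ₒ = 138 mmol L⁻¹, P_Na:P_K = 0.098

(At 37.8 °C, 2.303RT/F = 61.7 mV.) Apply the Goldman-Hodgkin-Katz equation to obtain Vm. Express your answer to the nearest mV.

Vm = 61.7 · log₁₀[(Σ P·[cation]ₒ + Σ P·[anion]ᵢ) / (Σ P·[cation]ᵢ + Σ P·[anion]ₒ)]
Numerator = 1×4.16 + 0.098×138 = 17.68
Denominator = 1×111 + 0.098×16.6 = 112.6
Vm = 61.7 · log₁₀(0.15701) = 61.7 × (-0.8041) = -49.61 mV

-50 mV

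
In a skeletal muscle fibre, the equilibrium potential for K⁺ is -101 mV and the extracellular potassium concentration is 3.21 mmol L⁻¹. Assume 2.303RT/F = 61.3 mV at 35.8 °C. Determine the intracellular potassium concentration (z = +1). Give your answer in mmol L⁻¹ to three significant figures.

Nernst: E = (61.3/1) · log₁₀([out]/[in]), so log₁₀([out]/[in]) = -101.0 × 1 / 61.3 = -1.6476.
[out]/[in] = 10^(-1.6476) = 0.02251.
[in] = 3.21 / 0.02251 = 142.6 mmol L⁻¹.

143 mmol L⁻¹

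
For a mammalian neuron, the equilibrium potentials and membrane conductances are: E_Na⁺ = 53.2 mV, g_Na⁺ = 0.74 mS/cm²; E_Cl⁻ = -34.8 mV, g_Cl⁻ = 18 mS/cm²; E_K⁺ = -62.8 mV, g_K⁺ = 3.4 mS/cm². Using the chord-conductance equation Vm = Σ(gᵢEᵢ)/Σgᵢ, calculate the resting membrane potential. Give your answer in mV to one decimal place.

-36.2 mV

Σ gᵢEᵢ = 0.74·(53.2) + 18·(-34.8) + 3.4·(-62.8) = -800.55
Σ gᵢ = 0.74 + 18 + 3.4 = 22.14
Vm = -800.55 / 22.14 = -36.16 mV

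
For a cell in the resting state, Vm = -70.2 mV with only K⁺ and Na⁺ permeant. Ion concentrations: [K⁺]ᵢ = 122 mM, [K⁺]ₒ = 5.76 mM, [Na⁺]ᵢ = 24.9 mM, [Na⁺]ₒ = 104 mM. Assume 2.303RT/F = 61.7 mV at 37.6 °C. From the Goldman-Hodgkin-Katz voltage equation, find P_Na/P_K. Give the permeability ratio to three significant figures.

0.0306

Let α = P_Na/P_K. GHK: Vm = 61.7·log₁₀[(Kₒ + α·Naₒ)/(Kᵢ + α·Naᵢ)].
10^(Vm/61.7) = 10^(-70.2/61.7) = 0.072818
So 0.072818·(Kᵢ + α·Naᵢ) = Kₒ + α·Naₒ → α = (0.072818·122.0 − 5.76) / (104.0 − 0.072818·24.9)
α = (8.884 − 5.76) / (104.0 − 1.813) = 3.124/102.2 = 0.03057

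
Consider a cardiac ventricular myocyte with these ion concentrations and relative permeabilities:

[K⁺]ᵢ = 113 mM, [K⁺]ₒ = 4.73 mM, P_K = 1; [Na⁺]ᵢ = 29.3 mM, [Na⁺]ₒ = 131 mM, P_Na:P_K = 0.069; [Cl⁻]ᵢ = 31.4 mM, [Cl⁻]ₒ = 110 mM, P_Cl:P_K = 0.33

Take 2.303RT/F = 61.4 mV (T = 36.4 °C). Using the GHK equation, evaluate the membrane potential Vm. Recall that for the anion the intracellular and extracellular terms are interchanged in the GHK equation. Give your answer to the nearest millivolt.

-49 mV

Vm = 61.4 · log₁₀[(Σ P·[cation]ₒ + Σ P·[anion]ᵢ) / (Σ P·[cation]ᵢ + Σ P·[anion]ₒ)]
Numerator = 1×4.73 + 0.069×131 + 0.33×31.4 = 24.13
Denominator = 1×113 + 0.069×29.3 + 0.33×110 = 151.3
Vm = 61.4 · log₁₀(0.15947) = 61.4 × (-0.7973) = -48.96 mV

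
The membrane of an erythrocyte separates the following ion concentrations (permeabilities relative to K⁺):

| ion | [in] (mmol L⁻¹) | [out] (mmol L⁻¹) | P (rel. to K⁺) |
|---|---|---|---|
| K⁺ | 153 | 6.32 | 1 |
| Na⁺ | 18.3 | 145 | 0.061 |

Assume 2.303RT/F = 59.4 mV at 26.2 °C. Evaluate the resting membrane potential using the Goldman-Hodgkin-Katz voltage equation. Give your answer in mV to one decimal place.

-59.8 mV

Vm = 59.4 · log₁₀[(Σ P·[cation]ₒ + Σ P·[anion]ᵢ) / (Σ P·[cation]ᵢ + Σ P·[anion]ₒ)]
Numerator = 1×6.32 + 0.061×145 = 15.17
Denominator = 1×153 + 0.061×18.3 = 154.1
Vm = 59.4 · log₁₀(0.0984) = 59.4 × (-1.0070) = -59.82 mV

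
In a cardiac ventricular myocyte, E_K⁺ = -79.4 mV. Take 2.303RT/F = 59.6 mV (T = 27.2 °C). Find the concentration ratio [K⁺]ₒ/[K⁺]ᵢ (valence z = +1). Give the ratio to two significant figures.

0.047

log₁₀([out]/[in]) = E·z/(59.6) = -79.4 × 1 / 59.6 = -1.3322
[out]/[in] = 10^(-1.3322) = 0.04654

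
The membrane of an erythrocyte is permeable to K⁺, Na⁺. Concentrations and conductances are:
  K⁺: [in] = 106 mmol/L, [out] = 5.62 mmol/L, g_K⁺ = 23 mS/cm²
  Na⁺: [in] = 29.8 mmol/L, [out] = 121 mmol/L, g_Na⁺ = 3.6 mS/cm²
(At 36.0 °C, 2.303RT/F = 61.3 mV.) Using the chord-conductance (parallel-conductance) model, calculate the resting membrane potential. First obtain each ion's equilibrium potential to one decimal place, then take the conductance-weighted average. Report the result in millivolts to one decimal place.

E_K⁺ = (61.3/1)·log₁₀(5.62/106) = -78.2 mV
E_Na⁺ = (61.3/1)·log₁₀(121/29.8) = 37.3 mV
Vm = (Σ gᵢEᵢ)/(Σ gᵢ) = (23·-78.2 + 3.6·37.3) / (23 + 3.6)
= -1664.32 / 26.6 = -62.57 mV

-62.6 mV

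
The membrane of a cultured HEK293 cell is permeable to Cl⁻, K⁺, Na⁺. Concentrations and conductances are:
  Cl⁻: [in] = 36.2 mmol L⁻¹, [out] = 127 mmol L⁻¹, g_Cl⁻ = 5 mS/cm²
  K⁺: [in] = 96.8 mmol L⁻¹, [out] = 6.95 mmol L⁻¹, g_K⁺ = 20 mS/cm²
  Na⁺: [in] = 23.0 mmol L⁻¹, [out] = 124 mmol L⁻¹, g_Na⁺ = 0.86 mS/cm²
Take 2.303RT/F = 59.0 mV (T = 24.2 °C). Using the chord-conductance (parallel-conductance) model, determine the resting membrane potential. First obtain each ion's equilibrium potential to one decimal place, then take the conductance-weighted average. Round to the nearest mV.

-57 mV

E_Cl⁻ = (59.0/-1)·log₁₀(127/36.2) = -32.2 mV
E_K⁺ = (59.0/1)·log₁₀(6.95/96.8) = -67.5 mV
E_Na⁺ = (59.0/1)·log₁₀(124/23.0) = 43.2 mV
Vm = (Σ gᵢEᵢ)/(Σ gᵢ) = (5·-32.2 + 20·-67.5 + 0.86·43.2) / (5 + 20 + 0.86)
= -1473.85 / 25.86 = -56.99 mV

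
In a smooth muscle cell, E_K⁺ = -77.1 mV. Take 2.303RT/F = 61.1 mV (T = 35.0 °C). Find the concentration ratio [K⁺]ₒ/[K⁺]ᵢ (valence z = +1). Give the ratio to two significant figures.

log₁₀([out]/[in]) = E·z/(61.1) = -77.1 × 1 / 61.1 = -1.2619
[out]/[in] = 10^(-1.2619) = 0.05472

0.055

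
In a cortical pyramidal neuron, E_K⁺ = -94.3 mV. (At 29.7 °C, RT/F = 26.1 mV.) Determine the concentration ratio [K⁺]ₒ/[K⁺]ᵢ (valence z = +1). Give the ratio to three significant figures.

ln([out]/[in]) = E·z/(26.1) = -94.3 × 1 / 26.1 = -3.6130
[out]/[in] = e^(-3.6130) = 0.02697

0.0270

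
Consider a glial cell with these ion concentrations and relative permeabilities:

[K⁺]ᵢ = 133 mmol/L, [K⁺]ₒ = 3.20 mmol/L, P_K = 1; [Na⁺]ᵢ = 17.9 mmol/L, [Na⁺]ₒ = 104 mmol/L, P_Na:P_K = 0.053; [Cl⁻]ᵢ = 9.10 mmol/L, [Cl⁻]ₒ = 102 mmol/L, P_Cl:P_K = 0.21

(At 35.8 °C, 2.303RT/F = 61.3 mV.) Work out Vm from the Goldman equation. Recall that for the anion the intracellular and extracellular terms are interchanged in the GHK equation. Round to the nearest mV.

Vm = 61.3 · log₁₀[(Σ P·[cation]ₒ + Σ P·[anion]ᵢ) / (Σ P·[cation]ᵢ + Σ P·[anion]ₒ)]
Numerator = 1×3.20 + 0.053×104 + 0.21×9.10 = 10.62
Denominator = 1×133 + 0.053×17.9 + 0.21×102 = 155.4
Vm = 61.3 · log₁₀(0.068373) = 61.3 × (-1.1651) = -71.42 mV

-71 mV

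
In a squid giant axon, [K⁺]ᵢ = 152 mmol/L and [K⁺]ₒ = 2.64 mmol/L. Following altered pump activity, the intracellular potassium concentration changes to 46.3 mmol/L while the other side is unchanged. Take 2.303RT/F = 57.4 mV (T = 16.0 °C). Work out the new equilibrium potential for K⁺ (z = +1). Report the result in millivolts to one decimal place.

After the shift: [K⁺]_out = 2.64, [K⁺]_in = 46.3 mmol/L.
E_new = (57.4/1)·log₁₀(2.64/46.3) = 57.40 · (-1.2440) = -71.40 mV

-71.4 mV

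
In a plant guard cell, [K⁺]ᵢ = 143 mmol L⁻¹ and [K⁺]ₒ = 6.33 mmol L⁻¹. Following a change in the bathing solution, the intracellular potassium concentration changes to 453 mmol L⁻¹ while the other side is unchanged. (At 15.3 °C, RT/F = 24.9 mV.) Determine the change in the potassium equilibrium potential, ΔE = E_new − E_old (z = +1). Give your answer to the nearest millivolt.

E_old = (24.9/1)·ln(6.33/143) = -77.63 mV
E_new = (24.9/1)·ln(6.33/453) = -106.34 mV
ΔE = -106.34 − (-77.63) = -28.71 mV

-29 mV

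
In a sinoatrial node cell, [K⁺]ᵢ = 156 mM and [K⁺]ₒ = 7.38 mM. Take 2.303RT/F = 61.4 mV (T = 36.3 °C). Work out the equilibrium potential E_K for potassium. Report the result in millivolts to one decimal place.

-81.4 mV

E = (61.4/z) · log₁₀([K⁺]_out/[K⁺]_in) with z = +1.
= (61.4/1) · log₁₀(7.38/156) = 61.40 · log₁₀(0.04731)
= 61.40 · (-1.3251) = -81.36 mV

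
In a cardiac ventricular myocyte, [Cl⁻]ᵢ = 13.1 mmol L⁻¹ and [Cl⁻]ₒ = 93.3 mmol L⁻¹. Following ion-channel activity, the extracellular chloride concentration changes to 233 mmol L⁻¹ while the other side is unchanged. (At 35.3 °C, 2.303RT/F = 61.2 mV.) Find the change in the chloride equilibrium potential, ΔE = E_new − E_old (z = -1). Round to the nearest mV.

E_old = (61.2/-1)·log₁₀(93.3/13.1) = -52.18 mV
E_new = (61.2/-1)·log₁₀(233/13.1) = -76.51 mV
ΔE = -76.51 − (-52.18) = -24.33 mV

-24 mV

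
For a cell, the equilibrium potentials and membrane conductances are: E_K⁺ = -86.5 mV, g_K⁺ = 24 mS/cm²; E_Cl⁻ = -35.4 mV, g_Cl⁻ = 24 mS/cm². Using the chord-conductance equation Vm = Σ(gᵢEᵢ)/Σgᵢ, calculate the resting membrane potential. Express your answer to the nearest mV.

-61 mV

Σ gᵢEᵢ = 24·(-86.5) + 24·(-35.4) = -2925.60
Σ gᵢ = 24 + 24 = 48
Vm = -2925.60 / 48 = -60.95 mV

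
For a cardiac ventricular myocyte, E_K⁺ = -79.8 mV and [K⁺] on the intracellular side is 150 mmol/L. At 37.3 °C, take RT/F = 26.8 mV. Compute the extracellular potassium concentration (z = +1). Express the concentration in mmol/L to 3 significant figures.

7.64 mmol/L

Nernst: E = (26.8/1) · ln([out]/[in]), so ln([out]/[in]) = -79.8 × 1 / 26.8 = -2.9776.
[out]/[in] = e^(-2.9776) = 0.05091.
[out] = 0.05091 × 150 = 7.637 mmol/L.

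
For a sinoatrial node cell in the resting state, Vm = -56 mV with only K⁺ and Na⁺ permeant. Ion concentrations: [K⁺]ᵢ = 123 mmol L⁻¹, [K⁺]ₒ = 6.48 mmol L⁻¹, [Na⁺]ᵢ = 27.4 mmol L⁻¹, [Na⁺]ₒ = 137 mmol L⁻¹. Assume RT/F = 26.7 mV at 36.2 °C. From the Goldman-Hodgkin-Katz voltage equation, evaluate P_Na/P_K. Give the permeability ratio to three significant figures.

Let α = P_Na/P_K. GHK: Vm = 26.7·ln[(Kₒ + α·Naₒ)/(Kᵢ + α·Naᵢ)].
e^(Vm/26.7) = e^(-56.0/26.7) = 0.12278
So 0.12278·(Kᵢ + α·Naᵢ) = Kₒ + α·Naₒ → α = (0.12278·123.0 − 6.48) / (137.0 − 0.12278·27.4)
α = (15.1 − 6.48) / (137.0 − 3.364) = 8.622/133.6 = 0.06452

0.0645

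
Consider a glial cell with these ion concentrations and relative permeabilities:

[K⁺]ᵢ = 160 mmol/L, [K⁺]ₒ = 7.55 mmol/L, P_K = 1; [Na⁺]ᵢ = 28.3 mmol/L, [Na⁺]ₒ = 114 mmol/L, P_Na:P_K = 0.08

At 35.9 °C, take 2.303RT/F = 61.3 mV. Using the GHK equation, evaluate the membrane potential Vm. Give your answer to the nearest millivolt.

Vm = 61.3 · log₁₀[(Σ P·[cation]ₒ + Σ P·[anion]ᵢ) / (Σ P·[cation]ᵢ + Σ P·[anion]ₒ)]
Numerator = 1×7.55 + 0.08×114 = 16.67
Denominator = 1×160 + 0.08×28.3 = 162.3
Vm = 61.3 · log₁₀(0.10273) = 61.3 × (-0.9883) = -60.58 mV

-61 mV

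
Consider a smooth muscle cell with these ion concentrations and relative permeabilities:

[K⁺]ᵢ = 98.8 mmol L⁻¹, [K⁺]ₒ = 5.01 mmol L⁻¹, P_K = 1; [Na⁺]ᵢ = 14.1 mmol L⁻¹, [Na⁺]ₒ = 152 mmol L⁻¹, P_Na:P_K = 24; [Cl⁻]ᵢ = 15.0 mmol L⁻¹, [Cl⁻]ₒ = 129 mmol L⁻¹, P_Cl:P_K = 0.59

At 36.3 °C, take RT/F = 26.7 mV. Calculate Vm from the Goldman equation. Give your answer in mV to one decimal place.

52.5 mV

Vm = 26.7 · ln[(Σ P·[cation]ₒ + Σ P·[anion]ᵢ) / (Σ P·[cation]ᵢ + Σ P·[anion]ₒ)]
Numerator = 1×5.01 + 24×152 + 0.59×15.0 = 3662
Denominator = 1×98.8 + 24×14.1 + 0.59×129 = 513.3
Vm = 26.7 · ln(7.1338) = 26.7 × (1.9648) = 52.46 mV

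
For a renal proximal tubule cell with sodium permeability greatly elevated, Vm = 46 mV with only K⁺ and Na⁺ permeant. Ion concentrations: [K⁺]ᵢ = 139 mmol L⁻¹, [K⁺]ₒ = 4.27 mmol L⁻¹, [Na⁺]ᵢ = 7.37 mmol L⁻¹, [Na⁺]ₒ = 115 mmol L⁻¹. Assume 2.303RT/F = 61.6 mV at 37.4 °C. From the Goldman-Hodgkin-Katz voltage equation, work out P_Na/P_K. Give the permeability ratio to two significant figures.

Let α = P_Na/P_K. GHK: Vm = 61.6·log₁₀[(Kₒ + α·Naₒ)/(Kᵢ + α·Naᵢ)].
10^(Vm/61.6) = 10^(46.0/61.6) = 5.5815
So 5.5815·(Kᵢ + α·Naᵢ) = Kₒ + α·Naₒ → α = (5.5815·139.0 − 4.27) / (115.0 − 5.5815·7.37)
α = (775.8 − 4.27) / (115.0 − 41.14) = 771.6/73.86 = 10.45

10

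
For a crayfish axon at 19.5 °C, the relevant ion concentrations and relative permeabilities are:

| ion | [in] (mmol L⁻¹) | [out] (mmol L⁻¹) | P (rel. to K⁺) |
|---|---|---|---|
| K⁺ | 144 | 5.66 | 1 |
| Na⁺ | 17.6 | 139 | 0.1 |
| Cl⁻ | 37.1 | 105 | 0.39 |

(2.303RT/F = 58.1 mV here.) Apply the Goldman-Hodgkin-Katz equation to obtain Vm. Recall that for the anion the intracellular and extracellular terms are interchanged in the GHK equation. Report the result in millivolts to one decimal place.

Vm = 58.1 · log₁₀[(Σ P·[cation]ₒ + Σ P·[anion]ᵢ) / (Σ P·[cation]ᵢ + Σ P·[anion]ₒ)]
Numerator = 1×5.66 + 0.1×139 + 0.39×37.1 = 34.03
Denominator = 1×144 + 0.1×17.6 + 0.39×105 = 186.7
Vm = 58.1 · log₁₀(0.18226) = 58.1 × (-0.7393) = -42.95 mV

-43.0 mV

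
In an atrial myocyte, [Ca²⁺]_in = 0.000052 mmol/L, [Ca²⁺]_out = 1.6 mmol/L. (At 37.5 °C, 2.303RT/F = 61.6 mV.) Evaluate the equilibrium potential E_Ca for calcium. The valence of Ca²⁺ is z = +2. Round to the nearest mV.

138 mV

E = (61.6/z) · log₁₀([Ca²⁺]_out/[Ca²⁺]_in) with z = +2.
= (61.6/2) · log₁₀(1.6/0.000052) = 30.80 · log₁₀(3.077e+04)
= 30.80 · (4.4881) = 138.23 mV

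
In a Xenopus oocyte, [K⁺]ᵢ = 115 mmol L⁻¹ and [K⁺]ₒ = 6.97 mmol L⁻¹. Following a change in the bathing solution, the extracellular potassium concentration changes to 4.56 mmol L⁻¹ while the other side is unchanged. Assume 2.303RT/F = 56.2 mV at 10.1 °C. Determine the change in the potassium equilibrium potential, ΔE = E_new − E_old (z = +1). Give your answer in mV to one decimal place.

E_old = (56.2/1)·log₁₀(6.97/115) = -68.42 mV
E_new = (56.2/1)·log₁₀(4.56/115) = -78.78 mV
ΔE = -78.78 − (-68.42) = -10.36 mV

-10.4 mV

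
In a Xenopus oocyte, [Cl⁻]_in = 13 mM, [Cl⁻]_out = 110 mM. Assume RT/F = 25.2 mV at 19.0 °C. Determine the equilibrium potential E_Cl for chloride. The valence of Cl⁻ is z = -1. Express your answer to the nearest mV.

-54 mV

E = (25.2/z) · ln([Cl⁻]_out/[Cl⁻]_in) with z = -1.
For an anion, dividing by z = -1 reverses the sign.
= (25.2/-1) · ln(110/13) = -25.20 · ln(8.462)
= -25.20 · (2.1355) = -53.82 mV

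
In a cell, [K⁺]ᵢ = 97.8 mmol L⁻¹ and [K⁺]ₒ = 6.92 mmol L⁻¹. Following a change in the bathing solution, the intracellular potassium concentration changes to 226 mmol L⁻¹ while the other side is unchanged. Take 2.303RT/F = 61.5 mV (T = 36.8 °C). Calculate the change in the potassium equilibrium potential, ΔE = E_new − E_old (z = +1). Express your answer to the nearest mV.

E_old = (61.5/1)·log₁₀(6.92/97.8) = -70.74 mV
E_new = (61.5/1)·log₁₀(6.92/226) = -93.11 mV
ΔE = -93.11 − (-70.74) = -22.37 mV

-22 mV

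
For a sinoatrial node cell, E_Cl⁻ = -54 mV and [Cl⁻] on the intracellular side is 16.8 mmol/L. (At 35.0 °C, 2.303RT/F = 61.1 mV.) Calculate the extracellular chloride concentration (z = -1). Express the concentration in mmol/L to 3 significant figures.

129 mmol/L

Nernst: E = (61.1/-1) · log₁₀([out]/[in]), so log₁₀([out]/[in]) = -54.0 × -1 / 61.1 = 0.8838.
[out]/[in] = 10^(0.8838) = 7.652.
[out] = 7.652 × 16.8 = 128.6 mmol/L.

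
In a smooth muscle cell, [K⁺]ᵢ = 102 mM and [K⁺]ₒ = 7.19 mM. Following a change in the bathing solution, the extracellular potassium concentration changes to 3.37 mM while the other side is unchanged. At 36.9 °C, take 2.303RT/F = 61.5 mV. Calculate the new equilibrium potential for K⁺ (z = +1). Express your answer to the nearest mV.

After the shift: [K⁺]_out = 3.37, [K⁺]_in = 102 mM.
E_new = (61.5/1)·log₁₀(3.37/102) = 61.50 · (-1.4810) = -91.08 mV

-91 mV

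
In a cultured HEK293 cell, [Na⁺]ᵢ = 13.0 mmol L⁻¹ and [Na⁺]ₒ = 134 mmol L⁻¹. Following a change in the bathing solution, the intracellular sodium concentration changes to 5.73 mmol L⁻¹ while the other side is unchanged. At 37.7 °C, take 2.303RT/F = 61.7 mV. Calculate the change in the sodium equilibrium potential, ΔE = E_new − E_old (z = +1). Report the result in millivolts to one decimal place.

E_old = (61.7/1)·log₁₀(134/13.0) = 62.51 mV
E_new = (61.7/1)·log₁₀(134/5.73) = 84.46 mV
ΔE = 84.46 − (62.51) = 21.95 mV

22.0 mV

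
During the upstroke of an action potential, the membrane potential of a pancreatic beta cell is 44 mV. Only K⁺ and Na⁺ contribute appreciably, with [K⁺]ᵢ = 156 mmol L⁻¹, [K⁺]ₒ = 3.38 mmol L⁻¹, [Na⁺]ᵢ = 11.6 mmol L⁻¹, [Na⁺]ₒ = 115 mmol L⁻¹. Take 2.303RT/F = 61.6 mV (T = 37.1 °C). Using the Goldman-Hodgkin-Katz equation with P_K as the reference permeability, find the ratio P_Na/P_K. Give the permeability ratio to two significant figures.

15

Let α = P_Na/P_K. GHK: Vm = 61.6·log₁₀[(Kₒ + α·Naₒ)/(Kᵢ + α·Naᵢ)].
10^(Vm/61.6) = 10^(44.0/61.6) = 5.1795
So 5.1795·(Kᵢ + α·Naᵢ) = Kₒ + α·Naₒ → α = (5.1795·156.0 − 3.38) / (115.0 − 5.1795·11.6)
α = (808 − 3.38) / (115.0 − 60.08) = 804.6/54.92 = 14.65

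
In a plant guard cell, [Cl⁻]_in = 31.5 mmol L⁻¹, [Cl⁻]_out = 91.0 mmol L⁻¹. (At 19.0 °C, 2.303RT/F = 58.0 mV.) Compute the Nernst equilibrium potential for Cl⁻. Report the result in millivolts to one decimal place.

E = (58.0/z) · log₁₀([Cl⁻]_out/[Cl⁻]_in) with z = -1.
For an anion, dividing by z = -1 reverses the sign.
= (58.0/-1) · log₁₀(91.0/31.5) = -58.00 · log₁₀(2.889)
= -58.00 · (0.4607) = -26.72 mV

-26.7 mV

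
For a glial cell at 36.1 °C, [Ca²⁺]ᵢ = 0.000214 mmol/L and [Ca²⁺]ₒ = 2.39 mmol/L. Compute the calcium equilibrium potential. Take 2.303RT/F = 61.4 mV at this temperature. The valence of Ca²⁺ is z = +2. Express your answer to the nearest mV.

E = (61.4/z) · log₁₀([Ca²⁺]_out/[Ca²⁺]_in) with z = +2.
= (61.4/2) · log₁₀(2.39/0.000214) = 30.70 · log₁₀(1.117e+04)
= 30.70 · (4.0480) = 124.27 mV

124 mV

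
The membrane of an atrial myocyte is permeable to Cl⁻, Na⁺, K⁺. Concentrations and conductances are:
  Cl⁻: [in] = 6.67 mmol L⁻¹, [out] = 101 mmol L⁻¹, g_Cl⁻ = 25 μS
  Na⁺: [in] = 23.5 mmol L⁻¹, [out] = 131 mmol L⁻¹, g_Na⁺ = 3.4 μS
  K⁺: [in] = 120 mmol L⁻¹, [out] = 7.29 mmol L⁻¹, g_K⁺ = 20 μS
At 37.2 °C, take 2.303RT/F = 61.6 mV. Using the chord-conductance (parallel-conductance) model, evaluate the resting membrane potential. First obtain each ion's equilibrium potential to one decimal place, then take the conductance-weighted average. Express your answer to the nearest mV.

E_Cl⁻ = (61.6/-1)·log₁₀(101/6.67) = -72.7 mV
E_Na⁺ = (61.6/1)·log₁₀(131/23.5) = 46.0 mV
E_K⁺ = (61.6/1)·log₁₀(7.29/120) = -74.9 mV
Vm = (Σ gᵢEᵢ)/(Σ gᵢ) = (25·-72.7 + 3.4·46.0 + 20·-74.9) / (25 + 3.4 + 20)
= -3159.10 / 48.4 = -65.27 mV

-65 mV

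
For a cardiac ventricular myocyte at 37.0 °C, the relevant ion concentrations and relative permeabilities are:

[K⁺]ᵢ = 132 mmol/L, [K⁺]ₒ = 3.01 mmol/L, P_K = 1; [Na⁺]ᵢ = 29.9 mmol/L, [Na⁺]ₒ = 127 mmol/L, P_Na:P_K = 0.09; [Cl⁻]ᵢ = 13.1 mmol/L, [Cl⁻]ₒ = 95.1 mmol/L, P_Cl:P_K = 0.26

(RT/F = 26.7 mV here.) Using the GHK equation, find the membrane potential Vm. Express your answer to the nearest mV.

Vm = 26.7 · ln[(Σ P·[cation]ₒ + Σ P·[anion]ᵢ) / (Σ P·[cation]ᵢ + Σ P·[anion]ₒ)]
Numerator = 1×3.01 + 0.09×127 + 0.26×13.1 = 17.85
Denominator = 1×132 + 0.09×29.9 + 0.26×95.1 = 159.4
Vm = 26.7 · ln(0.11195) = 26.7 × (-2.1897) = -58.47 mV

-58 mV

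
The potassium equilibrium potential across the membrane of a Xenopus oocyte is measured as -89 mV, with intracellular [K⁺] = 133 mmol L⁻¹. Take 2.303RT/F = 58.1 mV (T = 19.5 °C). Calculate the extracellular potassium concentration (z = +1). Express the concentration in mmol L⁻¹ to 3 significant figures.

3.91 mmol L⁻¹

Nernst: E = (58.1/1) · log₁₀([out]/[in]), so log₁₀([out]/[in]) = -89.0 × 1 / 58.1 = -1.5318.
[out]/[in] = 10^(-1.5318) = 0.02939.
[out] = 0.02939 × 133 = 3.908 mmol L⁻¹.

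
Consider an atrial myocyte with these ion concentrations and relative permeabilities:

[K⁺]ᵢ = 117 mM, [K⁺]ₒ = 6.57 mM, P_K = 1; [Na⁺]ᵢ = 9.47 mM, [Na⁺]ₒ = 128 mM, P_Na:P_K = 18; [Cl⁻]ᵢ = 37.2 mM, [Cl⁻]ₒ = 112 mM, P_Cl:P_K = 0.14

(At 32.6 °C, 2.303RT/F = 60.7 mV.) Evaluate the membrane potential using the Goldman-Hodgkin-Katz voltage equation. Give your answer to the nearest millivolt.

Vm = 60.7 · log₁₀[(Σ P·[cation]ₒ + Σ P·[anion]ᵢ) / (Σ P·[cation]ᵢ + Σ P·[anion]ₒ)]
Numerator = 1×6.57 + 18×128 + 0.14×37.2 = 2316
Denominator = 1×117 + 18×9.47 + 0.14×112 = 303.1
Vm = 60.7 · log₁₀(7.6393) = 60.7 × (0.8831) = 53.60 mV

54 mV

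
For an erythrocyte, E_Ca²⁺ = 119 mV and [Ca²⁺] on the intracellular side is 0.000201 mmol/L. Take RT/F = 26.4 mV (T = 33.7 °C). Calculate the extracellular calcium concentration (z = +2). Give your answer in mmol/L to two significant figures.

1.7 mmol/L

Nernst: E = (26.4/2) · ln([out]/[in]), so ln([out]/[in]) = 119.0 × 2 / 26.4 = 9.0152.
[out]/[in] = e^(9.0152) = 8227.
[out] = 8227 × 0.000201 = 1.654 mmol/L.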